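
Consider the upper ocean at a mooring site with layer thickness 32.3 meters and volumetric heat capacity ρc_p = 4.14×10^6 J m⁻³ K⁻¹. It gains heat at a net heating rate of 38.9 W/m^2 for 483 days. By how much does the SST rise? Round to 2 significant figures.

12 K

Areal heat capacity C = ρc_p × D = 4.14×10^6 × 32.3 = 1.34×10^8 J/(m²·K).
Net heat input Q = F Δt = 38.9 × (483 days × 86400 s/day) = 1.62×10^9 J/m².
ΔT = Q / C = 1.62×10^9 / 1.34×10^8 = 12.1 K.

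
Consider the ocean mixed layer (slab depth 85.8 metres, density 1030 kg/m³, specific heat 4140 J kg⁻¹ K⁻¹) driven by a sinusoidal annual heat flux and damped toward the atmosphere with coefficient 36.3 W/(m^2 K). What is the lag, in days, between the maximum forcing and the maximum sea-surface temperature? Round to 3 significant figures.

64.4 days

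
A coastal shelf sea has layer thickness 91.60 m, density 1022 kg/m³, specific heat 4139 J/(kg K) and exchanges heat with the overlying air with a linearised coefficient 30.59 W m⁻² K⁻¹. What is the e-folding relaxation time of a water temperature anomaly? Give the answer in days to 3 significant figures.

147 days

Areal heat capacity C = ρ c_p D = 1022 × 4139 × 91.60 = 3.87×10^8 J/(m^2 K).
Relaxation time τ = C / λ = 3.87×10^8 / 30.59 = 1.27×10^7 s.
In days: 1.27×10^7 s / (86400 s/day) = 147 days.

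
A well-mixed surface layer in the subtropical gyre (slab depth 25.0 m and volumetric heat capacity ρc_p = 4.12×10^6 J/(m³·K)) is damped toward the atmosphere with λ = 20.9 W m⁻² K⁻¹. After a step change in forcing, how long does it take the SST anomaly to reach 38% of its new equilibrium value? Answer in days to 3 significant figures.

Areal heat capacity C = ρc_p × D = 4.12×10^6 × 25.0 = 1.03×10^8 J/(m^2 K).
τ = C / λ = 1.03×10^8 / 20.9 = 4.93×10^6 s.
Fraction reached: 1 − e^(−t/τ) = 0.38 ⇒ t = −τ ln(1 − 0.38) = τ × 0.478.
t = 2.36×10^6 s = 27.3 days.

27.3 days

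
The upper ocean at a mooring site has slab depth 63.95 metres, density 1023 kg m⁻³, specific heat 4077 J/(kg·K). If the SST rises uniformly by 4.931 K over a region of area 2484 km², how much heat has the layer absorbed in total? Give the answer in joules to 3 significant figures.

Areal heat capacity C = ρ c_p D = 1023 × 4077 × 63.95 = 2.67×10^8 J/(m^2 K).
Heat per unit area: q = C ΔT = 2.67×10^8 × 4.931 = 1.32×10^9 J/m².
Total heat: Q = q × A = 1.32×10^9 × (2484 × 10⁶ m²) = 3.27×10^18 J.

3.27×10^18 J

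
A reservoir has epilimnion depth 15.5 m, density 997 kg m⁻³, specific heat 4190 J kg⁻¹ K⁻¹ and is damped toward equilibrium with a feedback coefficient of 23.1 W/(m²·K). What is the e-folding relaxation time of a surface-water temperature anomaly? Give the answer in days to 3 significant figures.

Areal heat capacity C = ρ c_p D = 997 × 4190 × 15.5 = 6.48×10^7 J/(m²·K).
Relaxation time τ = C / λ = 6.48×10^7 / 23.1 = 2.80×10^6 s.
In days: 2.80×10^6 s / (86400 s/day) = 32.4 days.

32.4 days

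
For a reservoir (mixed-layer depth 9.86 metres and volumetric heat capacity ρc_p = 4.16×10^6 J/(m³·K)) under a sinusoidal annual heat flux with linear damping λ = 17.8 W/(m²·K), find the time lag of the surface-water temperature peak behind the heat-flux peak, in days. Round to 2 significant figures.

Areal heat capacity C = ρc_p × D = 4.16×10^6 × 9.86 = 4.10×10^7 J/(m²·K).
ω = 2π / 3.15×10^7 s = 1.99×10^-7 s⁻¹.
Phase lag φ = arctan(Cω/λ) = arctan(8.17/17.8) = 0.430 rad.
Time lag = φ / ω = 0.430 / 1.99×10^-7 = 2.16×10^6 s = 25.0 days.

25 days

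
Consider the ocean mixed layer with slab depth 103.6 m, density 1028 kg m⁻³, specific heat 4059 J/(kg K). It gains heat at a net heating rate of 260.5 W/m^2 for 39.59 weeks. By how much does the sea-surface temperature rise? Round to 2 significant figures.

14 K

Areal heat capacity C = ρ c_p D = 1028 × 4059 × 103.6 = 4.32×10^8 J/(m²·K).
Net heat input Q = F Δt = 260.5 × (39.59 weeks × 6.048×10^5 s/week) = 6.24×10^9 J/m².
ΔT = Q / C = 6.24×10^9 / 4.32×10^8 = 14.4 K.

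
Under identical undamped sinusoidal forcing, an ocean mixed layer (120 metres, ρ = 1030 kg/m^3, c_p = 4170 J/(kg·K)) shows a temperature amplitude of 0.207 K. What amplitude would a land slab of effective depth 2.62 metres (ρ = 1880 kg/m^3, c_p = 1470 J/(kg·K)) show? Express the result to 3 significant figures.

14.7 K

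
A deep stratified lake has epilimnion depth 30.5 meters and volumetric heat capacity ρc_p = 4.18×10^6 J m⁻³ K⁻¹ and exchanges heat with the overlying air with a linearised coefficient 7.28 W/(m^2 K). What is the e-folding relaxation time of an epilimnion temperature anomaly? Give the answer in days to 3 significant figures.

Areal heat capacity C = ρc_p × D = 4.18×10^6 × 30.5 = 1.27×10^8 J m⁻² K⁻¹.
Relaxation time τ = C / λ = 1.27×10^8 / 7.28 = 1.75×10^7 s.
In days: 1.75×10^7 s / (86400 s/day) = 203 days.

203 days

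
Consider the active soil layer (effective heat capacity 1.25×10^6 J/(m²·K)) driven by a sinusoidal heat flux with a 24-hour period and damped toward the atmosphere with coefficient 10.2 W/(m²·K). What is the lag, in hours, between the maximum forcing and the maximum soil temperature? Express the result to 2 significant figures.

5.6 hours

Areal heat capacity C = 1.25×10^6 J/(m²·K) (given).
ω = 2π / 86400 s = 7.27×10^-5 s⁻¹.
Phase lag φ = arctan(Cω/λ) = arctan(90.9/10.2) = 1.46 rad.
Time lag = φ / ω = 1.46 / 7.27×10^-5 = 20100 s = 5.57 hours.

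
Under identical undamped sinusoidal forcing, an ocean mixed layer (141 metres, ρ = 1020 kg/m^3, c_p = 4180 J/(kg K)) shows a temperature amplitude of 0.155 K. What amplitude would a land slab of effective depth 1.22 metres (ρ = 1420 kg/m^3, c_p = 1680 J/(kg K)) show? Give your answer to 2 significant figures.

C_ocean = 6.01×10^8 J/(m²·K); C_land = 2.91×10^6 J/(m²·K).
A ∝ 1/C ⇒ A_land = A_ocean × C_ocean/C_land = 0.155 × 207 = 32.0 K.

32 K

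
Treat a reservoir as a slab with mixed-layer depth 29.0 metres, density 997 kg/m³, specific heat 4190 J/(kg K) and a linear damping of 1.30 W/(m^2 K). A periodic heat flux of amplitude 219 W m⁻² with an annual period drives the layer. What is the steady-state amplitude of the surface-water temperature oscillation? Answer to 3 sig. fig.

Areal heat capacity C = ρ c_p D = 997 × 4190 × 29.0 = 1.21×10^8 J/(m²·K).
Angular frequency ω = 2π / T = 2π / 3.15×10^7 s = 1.99×10^-7 s⁻¹.
√((Cω)² + λ²) = √((24.1)² + 1.30²) = 24.2 W/(m²·K).
Amplitude A = F₀ / √((Cω)²+λ²) = 219 / 24.2 = 9.06 K.

9.06 K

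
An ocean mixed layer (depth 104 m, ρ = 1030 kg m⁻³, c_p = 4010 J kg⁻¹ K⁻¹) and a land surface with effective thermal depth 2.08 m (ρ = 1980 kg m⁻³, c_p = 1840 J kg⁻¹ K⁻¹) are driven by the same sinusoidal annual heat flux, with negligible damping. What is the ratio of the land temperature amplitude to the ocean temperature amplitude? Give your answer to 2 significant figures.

C_ocean = 1030 × 4010 × 104 = 4.30×10^8 J/(m²·K).
C_land = 1980 × 1840 × 2.08 = 7.58×10^6 J/(m²·K).
Undamped amplitude ∝ 1/C, so A_land/A_ocean = C_ocean/C_land = 56.7.

57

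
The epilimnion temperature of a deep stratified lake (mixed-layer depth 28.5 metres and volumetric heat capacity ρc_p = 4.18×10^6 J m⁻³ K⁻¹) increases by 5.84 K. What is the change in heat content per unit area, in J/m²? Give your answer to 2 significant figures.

Areal heat capacity C = ρc_p × D = 4.18×10^6 × 28.5 = 1.19×10^8 J m⁻² K⁻¹.
ΔQ = C ΔT = 1.19×10^8 × 5.84 = 6.96×10^8 J/m².

7.0×10^8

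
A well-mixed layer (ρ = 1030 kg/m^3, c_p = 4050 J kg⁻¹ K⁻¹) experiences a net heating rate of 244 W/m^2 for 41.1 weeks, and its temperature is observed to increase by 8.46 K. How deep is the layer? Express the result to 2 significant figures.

170 m

Heat input Q = F Δt = 244 × 2.49×10^7 s = 6.07×10^9 J/m².
Required areal heat capacity C = Q / ΔT = 7.17×10^8 J/(m²·K).
Depth D = C / (ρ c_p) = 7.17×10^8 / (1030 × 4050) = 172 m.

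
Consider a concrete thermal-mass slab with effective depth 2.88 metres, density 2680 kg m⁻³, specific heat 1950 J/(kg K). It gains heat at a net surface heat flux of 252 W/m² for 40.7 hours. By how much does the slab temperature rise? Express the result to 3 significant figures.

Areal heat capacity C = ρ c_p D = 2680 × 1950 × 2.88 = 1.51×10^7 J/(m^2 K).
Net heat input Q = F Δt = 252 × (40.7 hours × 3600 s/hour) = 3.69×10^7 J/m².
ΔT = Q / C = 3.69×10^7 / 1.51×10^7 = 2.45 K.

2.45 K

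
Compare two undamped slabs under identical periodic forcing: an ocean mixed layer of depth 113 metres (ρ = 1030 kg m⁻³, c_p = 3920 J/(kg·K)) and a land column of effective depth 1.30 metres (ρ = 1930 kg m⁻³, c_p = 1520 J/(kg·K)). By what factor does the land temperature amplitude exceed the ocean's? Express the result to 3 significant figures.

C_ocean = 1030 × 3920 × 113 = 4.56×10^8 J/(m²·K).
C_land = 1930 × 1520 × 1.30 = 3.81×10^6 J/(m²·K).
Undamped amplitude ∝ 1/C, so A_land/A_ocean = C_ocean/C_land = 120.

120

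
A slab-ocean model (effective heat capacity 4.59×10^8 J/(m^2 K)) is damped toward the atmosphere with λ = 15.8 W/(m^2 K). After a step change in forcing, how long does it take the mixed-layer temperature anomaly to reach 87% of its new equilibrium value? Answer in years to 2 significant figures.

1.9 years

Areal heat capacity C = 4.59×10^8 J/(m^2 K) (given).
τ = C / λ = 4.59×10^8 / 15.8 = 2.91×10^7 s.
Fraction reached: 1 − e^(−t/τ) = 0.87 ⇒ t = −τ ln(1 − 0.87) = τ × 2.04.
t = 5.93×10^7 s = 1.88 years.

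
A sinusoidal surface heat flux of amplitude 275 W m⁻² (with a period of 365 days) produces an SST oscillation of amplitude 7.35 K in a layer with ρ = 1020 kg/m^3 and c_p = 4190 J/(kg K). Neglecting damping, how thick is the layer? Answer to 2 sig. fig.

44 m

ω = 2π / 3.15×10^7 s = 1.99×10^-7 s⁻¹.
Required C = F₀ / (A ω) = 275 / (7.35 × 1.99×10^-7) = 1.88×10^8 J/(m²·K).
D = C / (ρ c_p) = 1.88×10^8 / (1020 × 4190) = 43.9 m.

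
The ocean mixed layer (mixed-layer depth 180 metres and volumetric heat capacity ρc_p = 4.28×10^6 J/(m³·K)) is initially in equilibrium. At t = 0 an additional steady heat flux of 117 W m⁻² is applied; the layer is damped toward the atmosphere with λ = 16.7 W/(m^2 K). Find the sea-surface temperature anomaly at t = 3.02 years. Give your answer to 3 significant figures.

6.12 K

Areal heat capacity C = ρc_p × D = 4.28×10^6 × 180 = 7.70×10^8 J m⁻² K⁻¹.
τ = C / λ = 7.70×10^8 / 16.7 = 4.61×10^7 s.
Equilibrium anomaly ΔT_eq = F / λ = 117 / 16.7 = 7.01 K.
t = 3.02 years = 9.53×10^7 s, so t/τ = 2.07.
ΔT(t) = ΔT_eq (1 − e^(−t/τ)) = 7.01 × (1 − e^−2.07) = 6.12 K.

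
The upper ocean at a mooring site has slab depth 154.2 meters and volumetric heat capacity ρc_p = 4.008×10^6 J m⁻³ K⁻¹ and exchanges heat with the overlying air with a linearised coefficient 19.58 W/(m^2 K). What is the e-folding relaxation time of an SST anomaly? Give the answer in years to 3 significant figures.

Areal heat capacity C = ρc_p × D = 4.008×10^6 × 154.2 = 6.18×10^8 J/(m²·K).
Relaxation time τ = C / λ = 6.18×10^8 / 19.58 = 3.16×10^7 s.
In years: 3.16×10^7 s / (3.156×10^7 s/year) = 1.00 years.

1.00 years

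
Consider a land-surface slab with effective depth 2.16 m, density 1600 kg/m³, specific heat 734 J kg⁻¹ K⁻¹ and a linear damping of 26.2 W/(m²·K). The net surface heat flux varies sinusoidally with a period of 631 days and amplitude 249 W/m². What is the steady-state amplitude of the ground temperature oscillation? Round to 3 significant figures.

Areal heat capacity C = ρ c_p D = 1600 × 734 × 2.16 = 2.54×10^6 J m⁻² K⁻¹.
Angular frequency ω = 2π / T = 2π / 5.45×10^7 s = 1.15×10^-7 s⁻¹.
√((Cω)² + λ²) = √((0.292)² + 26.2²) = 26.2 W/(m²·K).
Amplitude A = F₀ / √((Cω)²+λ²) = 249 / 26.2 = 9.50 K.

9.50 K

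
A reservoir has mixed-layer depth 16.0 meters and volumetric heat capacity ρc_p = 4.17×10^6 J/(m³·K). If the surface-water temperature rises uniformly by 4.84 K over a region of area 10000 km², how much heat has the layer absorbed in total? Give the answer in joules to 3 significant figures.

3.23×10^18 J

Areal heat capacity C = ρc_p × D = 4.17×10^6 × 16.0 = 6.67×10^7 J m⁻² K⁻¹.
Heat per unit area: q = C ΔT = 6.67×10^7 × 4.84 = 3.23×10^8 J/m².
Total heat: Q = q × A = 3.23×10^8 × (10000 × 10⁶ m²) = 3.23×10^18 J.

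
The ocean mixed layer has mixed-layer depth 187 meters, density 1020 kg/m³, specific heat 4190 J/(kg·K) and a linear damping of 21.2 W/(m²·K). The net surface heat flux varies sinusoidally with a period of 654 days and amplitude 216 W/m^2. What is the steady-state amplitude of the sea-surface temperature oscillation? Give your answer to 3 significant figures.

2.36 K

Areal heat capacity C = ρ c_p D = 1020 × 4190 × 187 = 7.99×10^8 J/(m^2 K).
Angular frequency ω = 2π / T = 2π / 5.65×10^7 s = 1.11×10^-7 s⁻¹.
√((Cω)² + λ²) = √((88.9)² + 21.2²) = 91.4 W/(m²·K).
Amplitude A = F₀ / √((Cω)²+λ²) = 216 / 91.4 = 2.36 K.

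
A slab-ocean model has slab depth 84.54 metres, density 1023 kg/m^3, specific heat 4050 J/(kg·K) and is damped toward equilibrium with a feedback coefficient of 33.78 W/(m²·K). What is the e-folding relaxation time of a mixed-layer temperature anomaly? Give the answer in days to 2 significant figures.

120 days

Areal heat capacity C = ρ c_p D = 1023 × 4050 × 84.54 = 3.50×10^8 J m⁻² K⁻¹.
Relaxation time τ = C / λ = 3.50×10^8 / 33.78 = 1.04×10^7 s.
In days: 1.04×10^7 s / (86400 s/day) = 120 days.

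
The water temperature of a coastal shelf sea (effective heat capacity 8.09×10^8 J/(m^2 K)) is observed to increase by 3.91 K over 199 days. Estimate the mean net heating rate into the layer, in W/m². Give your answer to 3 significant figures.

184

Areal heat capacity C = 8.09×10^8 J/(m^2 K) (given).
Required heat per unit area: Q = C ΔT = 8.09×10^8 × 3.91 = 3.16×10^9 J/m².
Flux F = Q / Δt = 3.16×10^9 / 1.72×10^7 s = 184 W/m².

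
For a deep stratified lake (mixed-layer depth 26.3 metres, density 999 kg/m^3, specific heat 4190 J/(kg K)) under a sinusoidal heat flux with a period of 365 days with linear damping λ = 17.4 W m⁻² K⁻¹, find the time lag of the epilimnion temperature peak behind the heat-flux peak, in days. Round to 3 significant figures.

Areal heat capacity C = ρ c_p D = 999 × 4190 × 26.3 = 1.10×10^8 J m⁻² K⁻¹.
ω = 2π / 3.15×10^7 s = 1.99×10^-7 s⁻¹.
Phase lag φ = arctan(Cω/λ) = arctan(21.9/17.4) = 0.900 rad.
Time lag = φ / ω = 0.900 / 1.99×10^-7 = 4.52×10^6 s = 52.3 days.

52.3 days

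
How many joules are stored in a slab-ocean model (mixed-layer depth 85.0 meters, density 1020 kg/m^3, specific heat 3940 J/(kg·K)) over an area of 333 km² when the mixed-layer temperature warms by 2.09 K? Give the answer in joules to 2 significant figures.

Areal heat capacity C = ρ c_p D = 1020 × 3940 × 85.0 = 3.42×10^8 J/(m²·K).
Heat per unit area: q = C ΔT = 3.42×10^8 × 2.09 = 7.14×10^8 J/m².
Total heat: Q = q × A = 7.14×10^8 × (333 × 10⁶ m²) = 2.38×10^17 J.

2.4×10^17 J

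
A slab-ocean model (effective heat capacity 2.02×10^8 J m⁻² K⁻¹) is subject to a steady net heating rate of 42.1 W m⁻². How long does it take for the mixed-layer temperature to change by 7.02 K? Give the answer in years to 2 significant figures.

1.1 years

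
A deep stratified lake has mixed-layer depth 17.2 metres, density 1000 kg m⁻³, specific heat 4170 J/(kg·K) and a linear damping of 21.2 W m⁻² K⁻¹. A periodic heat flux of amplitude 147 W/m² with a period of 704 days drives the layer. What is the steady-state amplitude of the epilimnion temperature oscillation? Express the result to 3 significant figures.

6.55 K

Areal heat capacity C = ρ c_p D = 1000 × 4170 × 17.2 = 7.17×10^7 J/(m^2 K).
Angular frequency ω = 2π / T = 2π / 6.08×10^7 s = 1.03×10^-7 s⁻¹.
√((Cω)² + λ²) = √((7.41)² + 21.2²) = 22.5 W/(m²·K).
Amplitude A = F₀ / √((Cω)²+λ²) = 147 / 22.5 = 6.55 K.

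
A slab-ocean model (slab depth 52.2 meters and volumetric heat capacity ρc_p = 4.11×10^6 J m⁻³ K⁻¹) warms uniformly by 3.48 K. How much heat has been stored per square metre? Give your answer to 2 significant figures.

Areal heat capacity C = ρc_p × D = 4.11×10^6 × 52.2 = 2.15×10^8 J/(m²·K).
ΔQ = C ΔT = 2.15×10^8 × 3.48 = 7.47×10^8 J/m².

7.5×10^8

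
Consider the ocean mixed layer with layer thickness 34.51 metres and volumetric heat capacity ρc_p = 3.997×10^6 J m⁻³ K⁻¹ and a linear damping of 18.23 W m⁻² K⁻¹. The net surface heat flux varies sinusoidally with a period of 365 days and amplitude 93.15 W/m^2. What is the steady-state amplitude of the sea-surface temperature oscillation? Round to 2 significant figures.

Areal heat capacity C = ρc_p × D = 3.997×10^6 × 34.51 = 1.38×10^8 J/(m²·K).
Angular frequency ω = 2π / T = 2π / 3.15×10^7 s = 1.99×10^-7 s⁻¹.
√((Cω)² + λ²) = √((27.5)² + 18.23²) = 33.0 W/(m²·K).
Amplitude A = F₀ / √((Cω)²+λ²) = 93.15 / 33.0 = 2.82 K.

2.8 K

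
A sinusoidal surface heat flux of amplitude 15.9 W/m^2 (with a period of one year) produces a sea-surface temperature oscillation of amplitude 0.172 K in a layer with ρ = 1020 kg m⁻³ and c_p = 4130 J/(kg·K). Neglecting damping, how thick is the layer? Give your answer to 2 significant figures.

110 m

ω = 2π / 3.15×10^7 s = 1.99×10^-7 s⁻¹.
Required C = F₀ / (A ω) = 15.9 / (0.172 × 1.99×10^-7) = 4.64×10^8 J/(m²·K).
D = C / (ρ c_p) = 4.64×10^8 / (1020 × 4130) = 110 m.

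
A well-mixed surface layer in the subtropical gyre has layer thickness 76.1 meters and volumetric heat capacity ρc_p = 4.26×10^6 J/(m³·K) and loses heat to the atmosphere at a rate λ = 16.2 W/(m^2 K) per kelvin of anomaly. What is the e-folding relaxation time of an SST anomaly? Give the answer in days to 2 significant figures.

230 days

Areal heat capacity C = ρc_p × D = 4.26×10^6 × 76.1 = 3.24×10^8 J/(m^2 K).
Relaxation time τ = C / λ = 3.24×10^8 / 16.2 = 2.00×10^7 s.
In days: 2.00×10^7 s / (86400 s/day) = 232 days.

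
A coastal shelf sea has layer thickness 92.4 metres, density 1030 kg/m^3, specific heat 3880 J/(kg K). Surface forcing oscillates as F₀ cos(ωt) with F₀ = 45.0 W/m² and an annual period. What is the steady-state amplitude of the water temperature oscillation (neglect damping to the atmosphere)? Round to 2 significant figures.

0.61 K

Areal heat capacity C = ρ c_p D = 1030 × 3880 × 92.4 = 3.69×10^8 J/(m^2 K).
Angular frequency ω = 2π / T = 2π / 3.15×10^7 s = 1.99×10^-7 s⁻¹.
Cω = 3.69×10^8 × 1.99×10^-7 = 73.6 W/(m²·K).
Amplitude A = F₀ / (Cω) = 45.0 / 73.6 = 0.612 K.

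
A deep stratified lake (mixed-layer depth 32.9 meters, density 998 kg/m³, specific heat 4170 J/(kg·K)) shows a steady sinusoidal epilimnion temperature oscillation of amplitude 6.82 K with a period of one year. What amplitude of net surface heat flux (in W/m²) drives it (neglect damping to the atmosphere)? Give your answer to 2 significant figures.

Areal heat capacity C = ρ c_p D = 998 × 4170 × 32.9 = 1.37×10^8 J/(m^2 K).
ω = 2π / 3.15×10^7 s = 1.99×10^-7 s⁻¹.
Cω = 1.37×10^8 × 1.99×10^-7 = 27.3 W/(m²·K).
F₀ = A × Cω = 6.82 × 27.3 = 186 W/m².

190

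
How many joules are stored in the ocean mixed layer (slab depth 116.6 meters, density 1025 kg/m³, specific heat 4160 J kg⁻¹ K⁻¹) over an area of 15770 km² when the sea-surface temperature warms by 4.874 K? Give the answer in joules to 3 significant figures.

3.82×10^19 J

Areal heat capacity C = ρ c_p D = 1025 × 4160 × 116.6 = 4.97×10^8 J/(m²·K).
Heat per unit area: q = C ΔT = 4.97×10^8 × 4.874 = 2.42×10^9 J/m².
Total heat: Q = q × A = 2.42×10^9 × (15770 × 10⁶ m²) = 3.82×10^19 J.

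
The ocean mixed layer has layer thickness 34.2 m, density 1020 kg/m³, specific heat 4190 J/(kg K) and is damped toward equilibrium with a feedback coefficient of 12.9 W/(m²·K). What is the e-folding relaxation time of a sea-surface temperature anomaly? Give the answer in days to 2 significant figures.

130 days

Areal heat capacity C = ρ c_p D = 1020 × 4190 × 34.2 = 1.46×10^8 J/(m²·K).
Relaxation time τ = C / λ = 1.46×10^8 / 12.9 = 1.13×10^7 s.
In days: 1.13×10^7 s / (86400 s/day) = 131 days.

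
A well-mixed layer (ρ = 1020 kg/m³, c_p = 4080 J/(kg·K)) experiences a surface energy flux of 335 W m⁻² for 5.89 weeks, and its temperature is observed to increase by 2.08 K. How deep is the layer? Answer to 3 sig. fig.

138 m

Heat input Q = F Δt = 335 × 3.56×10^6 s = 1.19×10^9 J/m².
Required areal heat capacity C = Q / ΔT = 5.74×10^8 J/(m²·K).
Depth D = C / (ρ c_p) = 5.74×10^8 / (1020 × 4080) = 138 m.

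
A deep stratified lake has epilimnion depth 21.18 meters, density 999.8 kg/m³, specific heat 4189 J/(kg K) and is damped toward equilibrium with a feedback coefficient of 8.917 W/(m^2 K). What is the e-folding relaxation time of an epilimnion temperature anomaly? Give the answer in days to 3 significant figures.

115 days

Areal heat capacity C = ρ c_p D = 999.8 × 4189 × 21.18 = 8.87×10^7 J/(m²·K).
Relaxation time τ = C / λ = 8.87×10^7 / 8.917 = 9.95×10^6 s.
In days: 9.95×10^6 s / (86400 s/day) = 115 days.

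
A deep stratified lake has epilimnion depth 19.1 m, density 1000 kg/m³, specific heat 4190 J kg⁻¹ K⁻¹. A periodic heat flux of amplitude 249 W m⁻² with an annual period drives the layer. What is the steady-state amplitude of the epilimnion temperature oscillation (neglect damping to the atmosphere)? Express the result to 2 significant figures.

16 K

Areal heat capacity C = ρ c_p D = 1000 × 4190 × 19.1 = 8.00×10^7 J/(m²·K).
Angular frequency ω = 2π / T = 2π / 3.15×10^7 s = 1.99×10^-7 s⁻¹.
Cω = 8.00×10^7 × 1.99×10^-7 = 15.9 W/(m²·K).
Amplitude A = F₀ / (Cω) = 249 / 15.9 = 15.6 K.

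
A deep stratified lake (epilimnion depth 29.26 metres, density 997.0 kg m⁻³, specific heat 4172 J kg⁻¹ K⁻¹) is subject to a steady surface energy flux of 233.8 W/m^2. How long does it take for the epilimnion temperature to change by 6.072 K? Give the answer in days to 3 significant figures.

Areal heat capacity C = ρ c_p D = 997.0 × 4172 × 29.26 = 1.22×10^8 J m⁻² K⁻¹.
Time required: Δt = C ΔT / F = 1.22×10^8 × 6.072 / 233.8 = 3.16×10^6 s.
In days: 3.16×10^6 s / (86400 s/day) = 36.6 days.

36.6 days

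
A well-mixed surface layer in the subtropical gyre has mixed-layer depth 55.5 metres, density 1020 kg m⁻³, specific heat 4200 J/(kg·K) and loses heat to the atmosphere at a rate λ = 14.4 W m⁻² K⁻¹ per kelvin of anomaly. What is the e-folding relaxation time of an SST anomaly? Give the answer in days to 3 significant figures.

Areal heat capacity C = ρ c_p D = 1020 × 4200 × 55.5 = 2.38×10^8 J m⁻² K⁻¹.
Relaxation time τ = C / λ = 2.38×10^8 / 14.4 = 1.65×10^7 s.
In days: 1.65×10^7 s / (86400 s/day) = 191 days.

191 days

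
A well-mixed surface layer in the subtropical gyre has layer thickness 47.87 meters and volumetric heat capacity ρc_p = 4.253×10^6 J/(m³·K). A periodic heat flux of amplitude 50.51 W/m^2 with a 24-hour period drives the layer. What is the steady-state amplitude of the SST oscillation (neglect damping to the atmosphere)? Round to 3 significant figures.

Areal heat capacity C = ρc_p × D = 4.253×10^6 × 47.87 = 2.04×10^8 J m⁻² K⁻¹.
Angular frequency ω = 2π / T = 2π / 86400 s = 7.27×10^-5 s⁻¹.
Cω = 2.04×10^8 × 7.27×10^-5 = 14800 W/(m²·K).
Amplitude A = F₀ / (Cω) = 50.51 / 14800 = 0.00341 K.

0.00341 K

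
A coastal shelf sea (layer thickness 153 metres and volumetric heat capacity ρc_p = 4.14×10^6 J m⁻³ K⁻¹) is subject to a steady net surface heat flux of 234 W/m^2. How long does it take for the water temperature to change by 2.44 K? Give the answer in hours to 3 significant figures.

1830 hours

Areal heat capacity C = ρc_p × D = 4.14×10^6 × 153 = 6.33×10^8 J/(m²·K).
Time required: Δt = C ΔT / F = 6.33×10^8 × 2.44 / 234 = 6.60×10^6 s.
In hours: 6.60×10^6 s / (3600 s/hour) = 1830 hours.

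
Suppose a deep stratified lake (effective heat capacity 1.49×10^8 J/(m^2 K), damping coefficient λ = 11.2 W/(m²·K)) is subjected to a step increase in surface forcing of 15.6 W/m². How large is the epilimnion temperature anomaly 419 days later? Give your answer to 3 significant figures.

1.30 K

Areal heat capacity C = 1.49×10^8 J/(m^2 K) (given).
τ = C / λ = 1.49×10^8 / 11.2 = 1.33×10^7 s.
Equilibrium anomaly ΔT_eq = F / λ = 15.6 / 11.2 = 1.39 K.
t = 419 days = 3.62×10^7 s, so t/τ = 2.72.
ΔT(t) = ΔT_eq (1 − e^(−t/τ)) = 1.39 × (1 − e^−2.72) = 1.30 K.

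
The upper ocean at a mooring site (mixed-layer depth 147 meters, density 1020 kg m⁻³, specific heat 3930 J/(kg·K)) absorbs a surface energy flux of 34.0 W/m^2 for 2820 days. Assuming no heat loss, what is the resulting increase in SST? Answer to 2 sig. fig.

Areal heat capacity C = ρ c_p D = 1020 × 3930 × 147 = 5.89×10^8 J m⁻² K⁻¹.
Net heat input Q = F Δt = 34.0 × (2820 days × 86400 s/day) = 8.28×10^9 J/m².
ΔT = Q / C = 8.28×10^9 / 5.89×10^8 = 14.1 K.

14 K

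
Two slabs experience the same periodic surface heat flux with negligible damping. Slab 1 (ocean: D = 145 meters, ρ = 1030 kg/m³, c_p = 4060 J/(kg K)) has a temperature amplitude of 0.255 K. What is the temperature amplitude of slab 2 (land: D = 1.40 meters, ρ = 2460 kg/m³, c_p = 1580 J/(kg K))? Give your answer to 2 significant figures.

28 K

C_ocean = 6.06×10^8 J/(m²·K); C_land = 5.44×10^6 J/(m²·K).
A ∝ 1/C ⇒ A_land = A_ocean × C_ocean/C_land = 0.255 × 111 = 28.4 K.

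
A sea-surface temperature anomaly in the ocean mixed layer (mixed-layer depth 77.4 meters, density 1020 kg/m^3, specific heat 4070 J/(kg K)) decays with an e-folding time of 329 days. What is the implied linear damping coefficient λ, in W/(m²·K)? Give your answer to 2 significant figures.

11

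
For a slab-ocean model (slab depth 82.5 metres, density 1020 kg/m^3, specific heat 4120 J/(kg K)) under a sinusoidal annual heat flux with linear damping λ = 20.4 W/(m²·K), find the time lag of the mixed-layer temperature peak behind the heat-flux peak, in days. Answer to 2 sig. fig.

Areal heat capacity C = ρ c_p D = 1020 × 4120 × 82.5 = 3.47×10^8 J/(m²·K).
ω = 2π / 3.15×10^7 s = 1.99×10^-7 s⁻¹.
Phase lag φ = arctan(Cω/λ) = arctan(69.1/20.4) = 1.28 rad.
Time lag = φ / ω = 1.28 / 1.99×10^-7 = 6.44×10^6 s = 74.6 days.

75 days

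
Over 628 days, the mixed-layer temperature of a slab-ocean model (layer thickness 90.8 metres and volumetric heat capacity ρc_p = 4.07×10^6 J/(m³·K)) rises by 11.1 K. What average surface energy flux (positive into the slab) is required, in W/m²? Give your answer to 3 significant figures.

75.6

Areal heat capacity C = ρc_p × D = 4.07×10^6 × 90.8 = 3.70×10^8 J m⁻² K⁻¹.
Required heat per unit area: Q = C ΔT = 3.70×10^8 × 11.1 = 4.10×10^9 J/m².
Flux F = Q / Δt = 4.10×10^9 / 5.43×10^7 s = 75.6 W/m².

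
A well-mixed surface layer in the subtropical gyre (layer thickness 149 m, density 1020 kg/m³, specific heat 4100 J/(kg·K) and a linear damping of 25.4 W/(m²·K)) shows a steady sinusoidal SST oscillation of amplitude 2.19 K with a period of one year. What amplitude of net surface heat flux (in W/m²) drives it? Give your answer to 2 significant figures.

280

Areal heat capacity C = ρ c_p D = 1020 × 4100 × 149 = 6.23×10^8 J/(m²·K).
ω = 2π / 3.15×10^7 s = 1.99×10^-7 s⁻¹.
√((Cω)² + λ²) = √((124)² + 25.4²) = 127 W/(m²·K).
F₀ = A × √((Cω)²+λ²) = 2.19 × 127 = 278 W/m².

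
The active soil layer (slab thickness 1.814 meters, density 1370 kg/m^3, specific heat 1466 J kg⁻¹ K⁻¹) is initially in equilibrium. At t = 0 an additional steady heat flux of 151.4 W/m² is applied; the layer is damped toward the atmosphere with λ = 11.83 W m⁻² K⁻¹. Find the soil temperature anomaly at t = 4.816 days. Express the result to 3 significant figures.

Areal heat capacity C = ρ c_p D = 1370 × 1466 × 1.814 = 3.64×10^6 J m⁻² K⁻¹.
τ = C / λ = 3.64×10^6 / 11.83 = 3.08×10^5 s.
Equilibrium anomaly ΔT_eq = F / λ = 151.4 / 11.83 = 12.8 K.
t = 4.816 days = 4.16×10^5 s, so t/τ = 1.35.
ΔT(t) = ΔT_eq (1 − e^(−t/τ)) = 12.8 × (1 − e^−1.35) = 9.48 K.

9.48 K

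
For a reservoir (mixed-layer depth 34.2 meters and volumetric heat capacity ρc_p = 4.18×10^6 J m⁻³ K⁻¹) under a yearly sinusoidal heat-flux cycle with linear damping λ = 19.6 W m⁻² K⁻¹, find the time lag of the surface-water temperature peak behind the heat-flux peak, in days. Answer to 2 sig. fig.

56 days

Areal heat capacity C = ρc_p × D = 4.18×10^6 × 34.2 = 1.43×10^8 J/(m²·K).
ω = 2π / 3.15×10^7 s = 1.99×10^-7 s⁻¹.
Phase lag φ = arctan(Cω/λ) = arctan(28.5/19.6) = 0.968 rad.
Time lag = φ / ω = 0.968 / 1.99×10^-7 = 4.86×10^6 s = 56.2 days.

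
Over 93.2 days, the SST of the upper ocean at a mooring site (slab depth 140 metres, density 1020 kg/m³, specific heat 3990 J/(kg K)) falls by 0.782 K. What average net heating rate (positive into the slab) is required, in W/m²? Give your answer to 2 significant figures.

Areal heat capacity C = ρ c_p D = 1020 × 3990 × 140 = 5.70×10^8 J/(m^2 K).
Required heat per unit area: Q = C ΔT = 5.70×10^8 × -0.782 = -4.46×10^8 J/m².
Flux F = Q / Δt = -4.46×10^8 / 8.05×10^6 s = -55.3 W/m².

-55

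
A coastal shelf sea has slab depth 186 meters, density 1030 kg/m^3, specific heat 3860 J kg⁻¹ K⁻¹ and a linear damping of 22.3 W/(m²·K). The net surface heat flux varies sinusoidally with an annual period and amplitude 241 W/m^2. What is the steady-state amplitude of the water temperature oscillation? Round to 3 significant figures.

1.62 K

Areal heat capacity C = ρ c_p D = 1030 × 3860 × 186 = 7.39×10^8 J/(m²·K).
Angular frequency ω = 2π / T = 2π / 3.15×10^7 s = 1.99×10^-7 s⁻¹.
√((Cω)² + λ²) = √((147)² + 22.3²) = 149 W/(m²·K).
Amplitude A = F₀ / √((Cω)²+λ²) = 241 / 149 = 1.62 K.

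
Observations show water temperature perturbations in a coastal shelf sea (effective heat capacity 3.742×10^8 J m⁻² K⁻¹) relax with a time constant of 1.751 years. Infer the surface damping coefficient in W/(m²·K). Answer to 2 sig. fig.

Areal heat capacity C = 3.742×10^8 J m⁻² K⁻¹ (given).
τ = 1.751 years = 5.53×10^7 s.
λ = C / τ = 3.74×10^8 / 5.53×10^7 = 6.77 W/(m²·K).

6.8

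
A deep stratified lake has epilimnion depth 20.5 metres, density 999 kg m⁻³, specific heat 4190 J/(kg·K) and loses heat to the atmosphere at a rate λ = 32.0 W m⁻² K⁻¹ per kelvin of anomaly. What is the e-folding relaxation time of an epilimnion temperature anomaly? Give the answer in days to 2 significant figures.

Areal heat capacity C = ρ c_p D = 999 × 4190 × 20.5 = 8.58×10^7 J/(m^2 K).
Relaxation time τ = C / λ = 8.58×10^7 / 32.0 = 2.68×10^6 s.
In days: 2.68×10^6 s / (86400 s/day) = 31.0 days.

31 days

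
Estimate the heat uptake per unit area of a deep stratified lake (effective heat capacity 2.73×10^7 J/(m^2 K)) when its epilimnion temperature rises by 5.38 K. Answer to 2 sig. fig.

1.5×10^8

Areal heat capacity C = 2.73×10^7 J/(m^2 K) (given).
ΔQ = C ΔT = 2.73×10^7 × 5.38 = 1.47×10^8 J/m².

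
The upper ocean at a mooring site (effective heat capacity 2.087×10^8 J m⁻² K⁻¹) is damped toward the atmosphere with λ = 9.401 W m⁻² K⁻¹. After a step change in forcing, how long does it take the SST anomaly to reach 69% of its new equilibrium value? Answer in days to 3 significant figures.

301 days

Areal heat capacity C = 2.087×10^8 J m⁻² K⁻¹ (given).
τ = C / λ = 2.09×10^8 / 9.401 = 2.22×10^7 s.
Fraction reached: 1 − e^(−t/τ) = 0.69 ⇒ t = −τ ln(1 − 0.69) = τ × 1.17.
t = 2.60×10^7 s = 301 days.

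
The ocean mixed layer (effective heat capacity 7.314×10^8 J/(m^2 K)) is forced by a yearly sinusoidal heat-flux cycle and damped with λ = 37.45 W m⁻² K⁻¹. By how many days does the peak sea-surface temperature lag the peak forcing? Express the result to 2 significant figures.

Areal heat capacity C = 7.314×10^8 J/(m^2 K) (given).
ω = 2π / 3.15×10^7 s = 1.99×10^-7 s⁻¹.
Phase lag φ = arctan(Cω/λ) = arctan(146/37.45) = 1.32 rad.
Time lag = φ / ω = 1.32 / 1.99×10^-7 = 6.62×10^6 s = 76.6 days.

77 days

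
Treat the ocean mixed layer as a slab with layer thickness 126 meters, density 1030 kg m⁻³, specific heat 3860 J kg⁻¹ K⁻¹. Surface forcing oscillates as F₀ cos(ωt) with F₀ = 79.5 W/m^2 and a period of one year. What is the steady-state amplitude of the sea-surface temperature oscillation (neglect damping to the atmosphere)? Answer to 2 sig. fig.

Areal heat capacity C = ρ c_p D = 1030 × 3860 × 126 = 5.01×10^8 J m⁻² K⁻¹.
Angular frequency ω = 2π / T = 2π / 3.15×10^7 s = 1.99×10^-7 s⁻¹.
Cω = 5.01×10^8 × 1.99×10^-7 = 99.8 W/(m²·K).
Amplitude A = F₀ / (Cω) = 79.5 / 99.8 = 0.797 K.

0.80 K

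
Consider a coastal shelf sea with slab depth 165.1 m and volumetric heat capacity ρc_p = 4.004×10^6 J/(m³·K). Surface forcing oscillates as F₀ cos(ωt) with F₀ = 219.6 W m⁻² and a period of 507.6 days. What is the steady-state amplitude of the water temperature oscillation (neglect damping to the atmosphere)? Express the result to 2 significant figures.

2.3 K

Areal heat capacity C = ρc_p × D = 4.004×10^6 × 165.1 = 6.61×10^8 J/(m^2 K).
Angular frequency ω = 2π / T = 2π / 4.39×10^7 s = 1.43×10^-7 s⁻¹.
Cω = 6.61×10^8 × 1.43×10^-7 = 94.7 W/(m²·K).
Amplitude A = F₀ / (Cω) = 219.6 / 94.7 = 2.32 K.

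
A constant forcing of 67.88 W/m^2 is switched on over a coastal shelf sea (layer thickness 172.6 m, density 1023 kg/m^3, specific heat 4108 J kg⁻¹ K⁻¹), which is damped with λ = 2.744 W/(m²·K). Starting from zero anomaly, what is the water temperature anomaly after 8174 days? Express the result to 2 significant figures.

Areal heat capacity C = ρ c_p D = 1023 × 4108 × 172.6 = 7.25×10^8 J m⁻² K⁻¹.
τ = C / λ = 7.25×10^8 / 2.744 = 2.64×10^8 s.
Equilibrium anomaly ΔT_eq = F / λ = 67.88 / 2.744 = 24.7 K.
t = 8174 days = 7.06×10^8 s, so t/τ = 2.67.
ΔT(t) = ΔT_eq (1 − e^(−t/τ)) = 24.7 × (1 − e^−2.67) = 23.0 K.

23 K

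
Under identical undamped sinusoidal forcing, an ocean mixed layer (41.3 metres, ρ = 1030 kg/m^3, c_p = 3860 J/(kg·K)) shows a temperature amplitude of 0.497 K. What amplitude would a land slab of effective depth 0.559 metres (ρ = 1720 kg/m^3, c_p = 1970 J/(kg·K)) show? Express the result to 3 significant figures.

C_ocean = 1.64×10^8 J/(m²·K); C_land = 1.89×10^6 J/(m²·K).
A ∝ 1/C ⇒ A_land = A_ocean × C_ocean/C_land = 0.497 × 86.7 = 43.1 K.

43.1 K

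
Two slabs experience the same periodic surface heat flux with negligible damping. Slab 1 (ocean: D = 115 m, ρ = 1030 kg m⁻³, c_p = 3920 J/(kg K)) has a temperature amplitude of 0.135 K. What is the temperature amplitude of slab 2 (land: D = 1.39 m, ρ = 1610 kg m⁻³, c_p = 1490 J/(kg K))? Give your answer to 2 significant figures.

C_ocean = 4.64×10^8 J/(m²·K); C_land = 3.33×10^6 J/(m²·K).
A ∝ 1/C ⇒ A_land = A_ocean × C_ocean/C_land = 0.135 × 139 = 18.8 K.

19 K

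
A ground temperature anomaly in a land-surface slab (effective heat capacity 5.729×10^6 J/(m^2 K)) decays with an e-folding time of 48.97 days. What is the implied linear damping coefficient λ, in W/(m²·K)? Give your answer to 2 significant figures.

1.4

Areal heat capacity C = 5.729×10^6 J/(m^2 K) (given).
τ = 48.97 days = 4.23×10^6 s.
λ = C / τ = 5.73×10^6 / 4.23×10^6 = 1.35 W/(m²·K).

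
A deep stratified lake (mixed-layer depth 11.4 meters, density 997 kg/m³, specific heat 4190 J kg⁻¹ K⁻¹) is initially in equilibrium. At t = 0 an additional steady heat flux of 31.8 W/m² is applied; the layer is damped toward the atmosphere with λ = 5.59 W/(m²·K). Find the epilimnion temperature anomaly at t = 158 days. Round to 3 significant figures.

Areal heat capacity C = ρ c_p D = 997 × 4190 × 11.4 = 4.76×10^7 J m⁻² K⁻¹.
τ = C / λ = 4.76×10^7 / 5.59 = 8.52×10^6 s.
Equilibrium anomaly ΔT_eq = F / λ = 31.8 / 5.59 = 5.69 K.
t = 158 days = 1.37×10^7 s, so t/τ = 1.60.
ΔT(t) = ΔT_eq (1 − e^(−t/τ)) = 5.69 × (1 − e^−1.60) = 4.54 K.

4.54 K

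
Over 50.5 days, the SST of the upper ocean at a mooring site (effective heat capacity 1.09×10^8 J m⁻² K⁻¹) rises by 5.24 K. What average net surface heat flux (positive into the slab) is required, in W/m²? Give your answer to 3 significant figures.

131

Areal heat capacity C = 1.09×10^8 J m⁻² K⁻¹ (given).
Required heat per unit area: Q = C ΔT = 1.09×10^8 × 5.24 = 5.71×10^8 J/m².
Flux F = Q / Δt = 5.71×10^8 / 4.36×10^6 s = 131 W/m².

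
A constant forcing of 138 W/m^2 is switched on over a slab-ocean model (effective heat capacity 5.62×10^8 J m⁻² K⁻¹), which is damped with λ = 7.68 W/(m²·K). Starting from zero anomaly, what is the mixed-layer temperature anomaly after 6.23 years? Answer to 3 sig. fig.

16.7 K

Areal heat capacity C = 5.62×10^8 J m⁻² K⁻¹ (given).
τ = C / λ = 5.62×10^8 / 7.68 = 7.32×10^7 s.
Equilibrium anomaly ΔT_eq = F / λ = 138 / 7.68 = 18.0 K.
t = 6.23 years = 1.97×10^8 s, so t/τ = 2.69.
ΔT(t) = ΔT_eq (1 − e^(−t/τ)) = 18.0 × (1 − e^−2.69) = 16.7 K.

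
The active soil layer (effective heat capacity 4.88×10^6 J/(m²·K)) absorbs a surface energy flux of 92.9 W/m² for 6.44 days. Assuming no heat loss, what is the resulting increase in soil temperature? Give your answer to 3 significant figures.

Areal heat capacity C = 4.88×10^6 J/(m²·K) (given).
Net heat input Q = F Δt = 92.9 × (6.44 days × 86400 s/day) = 5.17×10^7 J/m².
ΔT = Q / C = 5.17×10^7 / 4.88×10^6 = 10.6 K.

10.6 K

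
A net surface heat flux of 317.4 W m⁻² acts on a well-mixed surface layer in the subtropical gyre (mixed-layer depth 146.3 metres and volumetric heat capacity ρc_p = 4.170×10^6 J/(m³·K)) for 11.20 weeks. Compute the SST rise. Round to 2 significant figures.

Areal heat capacity C = ρc_p × D = 4.170×10^6 × 146.3 = 6.10×10^8 J/(m²·K).
Net heat input Q = F Δt = 317.4 × (11.20 weeks × 6.048×10^5 s/week) = 2.15×10^9 J/m².
ΔT = Q / C = 2.15×10^9 / 6.10×10^8 = 3.52 K.

3.5 K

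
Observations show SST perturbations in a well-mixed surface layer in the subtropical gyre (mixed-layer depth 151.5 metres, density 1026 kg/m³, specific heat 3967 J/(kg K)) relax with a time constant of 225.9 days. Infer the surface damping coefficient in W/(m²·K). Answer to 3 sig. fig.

31.6

Areal heat capacity C = ρ c_p D = 1026 × 3967 × 151.5 = 6.17×10^8 J/(m²·K).
τ = 225.9 days = 1.95×10^7 s.
λ = C / τ = 6.17×10^8 / 1.95×10^7 = 31.6 W/(m²·K).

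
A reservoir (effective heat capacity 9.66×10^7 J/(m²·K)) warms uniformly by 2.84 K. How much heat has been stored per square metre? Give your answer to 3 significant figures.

2.74×10^8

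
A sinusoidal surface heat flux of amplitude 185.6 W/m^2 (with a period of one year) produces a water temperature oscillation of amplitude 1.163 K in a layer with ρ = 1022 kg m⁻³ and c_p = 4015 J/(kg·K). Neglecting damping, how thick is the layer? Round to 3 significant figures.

ω = 2π / 3.15×10^7 s = 1.99×10^-7 s⁻¹.
Required C = F₀ / (A ω) = 185.6 / (1.163 × 1.99×10^-7) = 8.01×10^8 J/(m²·K).
D = C / (ρ c_p) = 8.01×10^8 / (1022 × 4015) = 195 m.

195 m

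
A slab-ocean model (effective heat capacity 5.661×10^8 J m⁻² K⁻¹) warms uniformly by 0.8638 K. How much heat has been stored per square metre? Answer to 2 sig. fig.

4.9×10^8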